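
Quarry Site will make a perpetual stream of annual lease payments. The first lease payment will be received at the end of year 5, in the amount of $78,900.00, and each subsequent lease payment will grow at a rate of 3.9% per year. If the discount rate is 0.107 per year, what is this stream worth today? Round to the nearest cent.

$772640.75

Value at end of year 4: C₁ / (r − g) = $78,900.00 / (0.107 − 0.039) = $1,160,294.1176
Discount to today: PV = $1,160,294.1176 / (1 + 0.107)^4 = $1,160,294.1176 / 1.501725 = $772,640.75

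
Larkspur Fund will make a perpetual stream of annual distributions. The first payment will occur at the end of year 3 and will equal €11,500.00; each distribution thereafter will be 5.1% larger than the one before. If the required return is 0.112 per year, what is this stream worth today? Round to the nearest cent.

€152460.88

Value at end of year 2: C₁ / (r − g) = €11,500.00 / (0.112 − 0.051) = €188,524.5902
Discount to today: PV = €188,524.5902 / (1 + 0.112)^2 = €188,524.5902 / 1.236544 = €152,460.88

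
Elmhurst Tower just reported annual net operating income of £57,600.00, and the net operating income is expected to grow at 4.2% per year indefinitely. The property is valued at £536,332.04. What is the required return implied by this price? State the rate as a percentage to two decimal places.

15.39%

D₁ = £57,600.00 × 1.042 = £60,019.2000
P = D₁/(r − g) ⇒ r = D₁/P + g = £60,019.2000/£536,332.04 + 0.042 = 0.111907 + 0.042 = 0.153907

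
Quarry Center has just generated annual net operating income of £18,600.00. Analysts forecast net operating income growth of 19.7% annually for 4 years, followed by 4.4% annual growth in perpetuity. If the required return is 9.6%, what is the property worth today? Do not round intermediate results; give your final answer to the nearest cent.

£624499.90

D_1 = 22264.20000
D_2 = 26650.24740
D_3 = 31900.34614
D_4 = 38184.71433
Terminal value at year 4: TV = D_4×(1+g_2)/(r−g_2) = 39864.84176/0.052 = 766631.57226
P_0 = D_1/(1+r)^1 + D_2/(1+r)^2 + D_3/(1+r)^3 + D_4/(1+r)^4 + TV/(1+r)^4
    = 20314.05109 + 22186.05763 + 24230.57571 + 26463.50285 + 531305.71115 = 624499.89844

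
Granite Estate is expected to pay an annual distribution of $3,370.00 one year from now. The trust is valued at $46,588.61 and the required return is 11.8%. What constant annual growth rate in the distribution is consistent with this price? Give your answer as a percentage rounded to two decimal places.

P = D₁/(r−g) ⇒ g = r − D₁/P = 0.118 − $3,370.00/$46,588.61 = 0.045665

4.57%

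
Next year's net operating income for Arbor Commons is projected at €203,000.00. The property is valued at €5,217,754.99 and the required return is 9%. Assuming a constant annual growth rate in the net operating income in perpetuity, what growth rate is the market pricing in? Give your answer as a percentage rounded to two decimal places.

P = D₁/(r−g) ⇒ g = r − D₁/P = 0.09 − €203,000.00/€5,217,754.99 = 0.051094

5.11%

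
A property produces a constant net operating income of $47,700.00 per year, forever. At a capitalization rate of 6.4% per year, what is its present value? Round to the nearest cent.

$745312.50

Level perpetuity: PV = C / r = $47,700.00 / 0.064 = $745,312.50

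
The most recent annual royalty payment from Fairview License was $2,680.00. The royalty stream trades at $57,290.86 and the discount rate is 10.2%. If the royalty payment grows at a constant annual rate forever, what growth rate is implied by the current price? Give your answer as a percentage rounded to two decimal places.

P = D₀(1+g)/(r−g) ⇒ P(r−g) = D₀(1+g) ⇒ g(P+D₀) = P·r − D₀
g = (P·r − D₀)/(P + D₀) = ($57,290.86×0.102 − $2,680.00) / ($57,290.86 + $2,680.00) = 0.052753

5.28%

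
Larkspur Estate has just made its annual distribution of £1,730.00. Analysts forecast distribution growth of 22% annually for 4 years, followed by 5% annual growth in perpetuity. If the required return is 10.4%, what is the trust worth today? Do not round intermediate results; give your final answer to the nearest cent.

D_1 = 2110.60000
D_2 = 2574.93200
D_3 = 3141.41704
D_4 = 3832.52879
Terminal value at year 4: TV = D_4×(1+g_2)/(r−g_2) = 4024.15523/0.054 = 74521.39312
P_0 = D_1/(1+r)^1 + D_2/(1+r)^2 + D_3/(1+r)^3 + D_4/(1+r)^4 + TV/(1+r)^4
    = 1911.77536 + 2112.65031 + 2334.63168 + 2579.93719 + 50165.44528 = 59104.43982

£59104.44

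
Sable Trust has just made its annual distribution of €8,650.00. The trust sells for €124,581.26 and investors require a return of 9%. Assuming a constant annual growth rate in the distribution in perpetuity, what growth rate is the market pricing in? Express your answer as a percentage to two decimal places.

P = D₀(1+g)/(r−g) ⇒ P(r−g) = D₀(1+g) ⇒ g(P+D₀) = P·r − D₀
g = (P·r − D₀)/(P + D₀) = (€124,581.26×0.09 − €8,650.00) / (€124,581.26 + €8,650.00) = 0.019232

1.92%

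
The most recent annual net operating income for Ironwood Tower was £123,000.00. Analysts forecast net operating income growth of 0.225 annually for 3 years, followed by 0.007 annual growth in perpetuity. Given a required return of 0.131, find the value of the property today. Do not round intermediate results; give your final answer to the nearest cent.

£1703015.65

D_1 = 150675.00000
D_2 = 184576.87500
D_3 = 226106.67188
Terminal value at year 3: TV = D_3×(1+g_2)/(r−g_2) = 227689.41858/0.124 = 1836204.98853
P_0 = D_1/(1+r)^1 + D_2/(1+r)^2 + D_3/(1+r)^3 + TV/(1+r)^3
    = 133222.81167 + 144295.26463 + 156287.97451 + 1269209.59946 = 1703015.65027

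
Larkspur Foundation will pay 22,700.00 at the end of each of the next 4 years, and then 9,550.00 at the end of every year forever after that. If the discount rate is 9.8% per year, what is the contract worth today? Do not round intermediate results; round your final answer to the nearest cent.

PV of 4-year annuity: 22,700.00 × [1 − (1+0.098)^−4] / 0.098 = 72268.57999
Perpetuity value at year 4: 9,550.00 / 0.098 = 97448.97959
PV of perpetuity: 97448.97959 / (1+0.098)^4 = 67045.23779
Total PV = 72268.57999 + 67045.23779 = 139313.81778

139313.82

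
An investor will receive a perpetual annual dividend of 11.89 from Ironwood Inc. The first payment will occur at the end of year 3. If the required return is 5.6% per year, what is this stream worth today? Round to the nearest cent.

190.40

Value at end of year 2: C / r = 11.89 / 0.056 = 212.3214
Discount to today: PV = 212.3214 / (1 + 0.056)^2 = 212.3214 / 1.115136 = 190.40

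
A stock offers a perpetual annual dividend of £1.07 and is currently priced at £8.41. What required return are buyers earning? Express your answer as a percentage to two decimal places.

12.72%

P = C/r ⇒ r = C/P = £1.07/£8.41 = 0.127229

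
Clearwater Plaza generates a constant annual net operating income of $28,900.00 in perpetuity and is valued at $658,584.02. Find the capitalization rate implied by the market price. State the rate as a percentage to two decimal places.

4.39%

P = C/r ⇒ r = C/P = $28,900.00/$658,584.02 = 0.043882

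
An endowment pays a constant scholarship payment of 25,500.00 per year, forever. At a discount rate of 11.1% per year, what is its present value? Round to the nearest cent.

229729.73

Level perpetuity: PV = C / r = 25,500.00 / 0.111 = 229,729.73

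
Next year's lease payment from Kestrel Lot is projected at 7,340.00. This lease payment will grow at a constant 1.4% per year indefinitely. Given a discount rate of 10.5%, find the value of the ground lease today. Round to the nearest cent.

Growing perpetuity: P = D₁ / (r − g) = 7,340.0000 / (0.105 − 0.014) = 80,659.34

80659.34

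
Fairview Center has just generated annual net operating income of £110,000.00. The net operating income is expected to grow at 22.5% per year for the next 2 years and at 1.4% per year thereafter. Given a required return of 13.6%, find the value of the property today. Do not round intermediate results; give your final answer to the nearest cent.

D_1 = 134750.00000
D_2 = 165068.75000
Terminal value at year 2: TV = D_2×(1+g_2)/(r−g_2) = 167379.71250/0.122 = 1371964.85656
P_0 = D_1/(1+r)^1 + D_2/(1+r)^2 + TV/(1+r)^2
    = 118617.95775 + 127911.09000 + 1063129.87918 = 1309658.92692

£1309658.93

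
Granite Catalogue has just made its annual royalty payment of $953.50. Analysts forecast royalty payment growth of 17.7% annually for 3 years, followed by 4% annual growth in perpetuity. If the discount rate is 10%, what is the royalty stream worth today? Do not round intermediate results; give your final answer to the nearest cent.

$23526.68

D_1 = 1122.26950
D_2 = 1320.91120
D_3 = 1554.71248
Terminal value at year 3: TV = D_3×(1+g_2)/(r−g_2) = 1616.90098/0.06 = 26948.34973
P_0 = D_1/(1+r)^1 + D_2/(1+r)^2 + D_3/(1+r)^3 + TV/(1+r)^3
    = 1020.24500 + 1091.66215 + 1168.07850 + 20246.69401 = 23526.67966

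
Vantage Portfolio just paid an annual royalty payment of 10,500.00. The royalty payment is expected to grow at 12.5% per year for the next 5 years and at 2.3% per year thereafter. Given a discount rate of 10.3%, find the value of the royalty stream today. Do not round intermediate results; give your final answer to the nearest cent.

203930.26

D_1 = 11812.50000
D_2 = 13289.06250
D_3 = 14950.19531
D_4 = 16818.96973
D_5 = 18921.34094
Terminal value at year 5: TV = D_5×(1+g_2)/(r−g_2) = 19356.53178/0.08 = 241956.64730
P_0 = D_1/(1+r)^1 + D_2/(1+r)^2 + D_3/(1+r)^3 + D_4/(1+r)^4 + D_5/(1+r)^5 + TV/(1+r)^5
    = 10709.42883 + 10923.03485 + 11140.90136 + 11363.11336 + 11589.75750 + 148204.02406 = 203930.25995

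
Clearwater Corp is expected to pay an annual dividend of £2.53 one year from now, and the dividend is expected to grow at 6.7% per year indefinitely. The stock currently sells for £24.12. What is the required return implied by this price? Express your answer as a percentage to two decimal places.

P = D₁/(r − g) ⇒ r = D₁/P + g = £2.5300/£24.12 + 0.067 = 0.104892 + 0.067 = 0.171892

17.19%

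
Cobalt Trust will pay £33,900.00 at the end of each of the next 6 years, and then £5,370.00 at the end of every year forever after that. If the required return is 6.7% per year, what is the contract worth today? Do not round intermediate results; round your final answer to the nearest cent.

£217407.28

PV of 6-year annuity: £33,900.00 × [1 − (1+0.067)^−6] / 0.067 = 163093.12944
Perpetuity value at year 6: £5,370.00 / 0.067 = 80149.25373
PV of perpetuity: 80149.25373 / (1+0.067)^6 = 54314.14739
Total PV = 163093.12944 + 54314.14739 = 217407.27683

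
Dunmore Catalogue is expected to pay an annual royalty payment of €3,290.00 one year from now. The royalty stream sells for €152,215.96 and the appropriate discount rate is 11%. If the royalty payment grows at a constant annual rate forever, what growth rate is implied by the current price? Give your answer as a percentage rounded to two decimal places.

8.84%

P = D₁/(r−g) ⇒ g = r − D₁/P = 0.11 − €3,290.00/€152,215.96 = 0.088386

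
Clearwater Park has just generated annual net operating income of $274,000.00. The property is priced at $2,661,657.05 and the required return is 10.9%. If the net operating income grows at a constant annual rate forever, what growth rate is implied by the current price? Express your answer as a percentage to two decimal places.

0.55%

P = D₀(1+g)/(r−g) ⇒ P(r−g) = D₀(1+g) ⇒ g(P+D₀) = P·r − D₀
g = (P·r − D₀)/(P + D₀) = ($2,661,657.05×0.109 − $274,000.00) / ($2,661,657.05 + $274,000.00) = 0.005491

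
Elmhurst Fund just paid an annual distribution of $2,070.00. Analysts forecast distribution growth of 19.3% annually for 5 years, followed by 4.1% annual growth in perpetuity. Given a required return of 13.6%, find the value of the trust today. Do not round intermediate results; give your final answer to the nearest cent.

D_1 = 2469.51000
D_2 = 2946.12543
D_3 = 3514.72764
D_4 = 4193.07007
D_5 = 5002.33260
Terminal value at year 5: TV = D_5×(1+g_2)/(r−g_2) = 5207.42823/0.095 = 54815.03403
P_0 = D_1/(1+r)^1 + D_2/(1+r)^2 + D_3/(1+r)^3 + D_4/(1+r)^4 + D_5/(1+r)^5 + TV/(1+r)^5
    = 2173.86444 + 2282.94038 + 2397.48933 + 2517.78589 + 2644.11845 + 28973.97167 = 40990.17015

$40990.17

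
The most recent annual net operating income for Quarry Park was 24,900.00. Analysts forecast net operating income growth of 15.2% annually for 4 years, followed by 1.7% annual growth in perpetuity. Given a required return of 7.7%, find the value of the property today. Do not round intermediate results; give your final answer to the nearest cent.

D_1 = 28684.80000
D_2 = 33044.88960
D_3 = 38067.71282
D_4 = 43854.00517
Terminal value at year 4: TV = D_4×(1+g_2)/(r−g_2) = 44599.52326/0.06 = 743325.38759
P_0 = D_1/(1+r)^1 + D_2/(1+r)^2 + D_3/(1+r)^3 + D_4/(1+r)^4 + TV/(1+r)^4
    = 26633.98329 + 28488.71750 + 30472.61148 + 32594.65963 + 552479.48070 = 670669.45259

670669.45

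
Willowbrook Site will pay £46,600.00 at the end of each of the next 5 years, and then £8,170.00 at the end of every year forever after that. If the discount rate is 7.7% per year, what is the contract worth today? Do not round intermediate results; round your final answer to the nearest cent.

£260764.67

PV of 5-year annuity: £46,600.00 × [1 − (1+0.077)^−5] / 0.077 = 187540.77645
Perpetuity value at year 5: £8,170.00 / 0.077 = 106103.89610
PV of perpetuity: 106103.89610 / (1+0.077)^5 = 73223.89302
Total PV = 187540.77645 + 73223.89302 = 260764.66947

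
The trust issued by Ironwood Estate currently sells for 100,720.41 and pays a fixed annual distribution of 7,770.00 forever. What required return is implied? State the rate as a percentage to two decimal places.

7.71%

P = C/r ⇒ r = C/P = 7,770.00/100,720.41 = 0.077144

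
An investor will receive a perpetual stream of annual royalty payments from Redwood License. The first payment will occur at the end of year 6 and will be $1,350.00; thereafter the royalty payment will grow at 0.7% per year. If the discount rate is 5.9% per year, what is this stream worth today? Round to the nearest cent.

Value at end of year 5: C₁ / (r − g) = $1,350.00 / (0.059 − 0.007) = $25,961.5385
Discount to today: PV = $25,961.5385 / (1 + 0.059)^5 = $25,961.5385 / 1.331925 = $19,491.74

$19491.74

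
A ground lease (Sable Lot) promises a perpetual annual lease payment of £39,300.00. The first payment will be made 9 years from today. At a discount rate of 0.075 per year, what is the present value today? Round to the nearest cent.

£293807.97

Value at end of year 8: C / r = £39,300.00 / 0.075 = £524,000.0000
Discount to today: PV = £524,000.0000 / (1 + 0.075)^8 = £524,000.0000 / 1.783478 = £293,807.97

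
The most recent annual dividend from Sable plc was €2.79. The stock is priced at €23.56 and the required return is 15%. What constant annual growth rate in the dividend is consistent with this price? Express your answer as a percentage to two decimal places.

P = D₀(1+g)/(r−g) ⇒ P(r−g) = D₀(1+g) ⇒ g(P+D₀) = P·r − D₀
g = (P·r − D₀)/(P + D₀) = (€23.56×0.15 − €2.79) / (€23.56 + €2.79) = 0.028235

2.82%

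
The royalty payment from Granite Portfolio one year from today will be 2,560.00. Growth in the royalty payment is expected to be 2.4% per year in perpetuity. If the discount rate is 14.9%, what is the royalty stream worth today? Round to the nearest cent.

20480.00

Growing perpetuity: P = D₁ / (r − g) = 2,560.0000 / (0.149 − 0.024) = 20,480.00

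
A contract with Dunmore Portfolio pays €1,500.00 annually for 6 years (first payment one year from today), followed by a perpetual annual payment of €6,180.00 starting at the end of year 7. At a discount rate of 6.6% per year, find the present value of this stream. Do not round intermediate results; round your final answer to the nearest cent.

PV of 6-year annuity: €1,500.00 × [1 − (1+0.066)^−6] / 0.066 = 7238.96048
Perpetuity value at year 6: €6,180.00 / 0.066 = 93636.36364
PV of perpetuity: 93636.36364 / (1+0.066)^6 = 63811.84644
Total PV = 7238.96048 + 63811.84644 = 71050.80692

€71050.81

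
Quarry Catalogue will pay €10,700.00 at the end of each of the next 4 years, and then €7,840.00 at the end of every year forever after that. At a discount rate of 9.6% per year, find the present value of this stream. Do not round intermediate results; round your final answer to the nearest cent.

€90811.54

PV of 4-year annuity: €10,700.00 × [1 − (1+0.096)^−4] / 0.096 = 34213.34213
Perpetuity value at year 4: €7,840.00 / 0.096 = 81666.66667
PV of perpetuity: 81666.66667 / (1+0.096)^4 = 56598.19916
Total PV = 34213.34213 + 56598.19916 = 90811.54129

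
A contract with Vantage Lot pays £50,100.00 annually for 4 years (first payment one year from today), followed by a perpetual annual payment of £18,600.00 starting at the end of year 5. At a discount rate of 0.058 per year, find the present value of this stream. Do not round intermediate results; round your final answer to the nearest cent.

£430342.22

PV of 4-year annuity: £50,100.00 × [1 − (1+0.058)^−4] / 0.058 = 174399.79839
Perpetuity value at year 4: £18,600.00 / 0.058 = 320689.65517
PV of perpetuity: 320689.65517 / (1+0.058)^4 = 255942.42463
Total PV = 174399.79839 + 255942.42463 = 430342.22302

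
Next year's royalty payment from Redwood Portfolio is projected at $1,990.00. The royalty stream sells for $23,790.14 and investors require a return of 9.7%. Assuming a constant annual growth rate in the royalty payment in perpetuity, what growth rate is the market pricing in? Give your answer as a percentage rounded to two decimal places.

P = D₁/(r−g) ⇒ g = r − D₁/P = 0.097 − $1,990.00/$23,790.14 = 0.013352

1.34%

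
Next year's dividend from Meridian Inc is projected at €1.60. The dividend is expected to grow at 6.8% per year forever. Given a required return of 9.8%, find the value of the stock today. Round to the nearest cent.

€53.33

Growing perpetuity: P = D₁ / (r − g) = €1.6000 / (0.098 − 0.068) = €53.33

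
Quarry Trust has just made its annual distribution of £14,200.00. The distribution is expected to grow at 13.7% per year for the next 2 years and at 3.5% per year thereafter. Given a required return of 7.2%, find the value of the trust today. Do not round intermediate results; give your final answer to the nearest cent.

D_1 = 16145.40000
D_2 = 18357.31980
Terminal value at year 2: TV = D_2×(1+g_2)/(r−g_2) = 18999.82599/0.037 = 513508.81062
P_0 = D_1/(1+r)^1 + D_2/(1+r)^2 + TV/(1+r)^2
    = 15061.00746 + 15974.22153 + 446846.46725 = 477881.69625

£477881.70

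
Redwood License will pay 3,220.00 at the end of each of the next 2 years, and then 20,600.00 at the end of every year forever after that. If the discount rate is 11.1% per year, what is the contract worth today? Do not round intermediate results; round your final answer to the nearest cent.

PV of 2-year annuity: 3,220.00 × [1 − (1+0.111)^−2] / 0.111 = 5507.01155
Perpetuity value at year 2: 20,600.00 / 0.111 = 185585.58559
PV of perpetuity: 185585.58559 / (1+0.111)^2 = 150354.39370
Total PV = 5507.01155 + 150354.39370 = 155861.40525

155861.41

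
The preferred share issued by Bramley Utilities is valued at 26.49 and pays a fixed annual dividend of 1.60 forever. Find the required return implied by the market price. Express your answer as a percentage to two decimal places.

6.04%

P = C/r ⇒ r = C/P = 1.60/26.49 = 0.060400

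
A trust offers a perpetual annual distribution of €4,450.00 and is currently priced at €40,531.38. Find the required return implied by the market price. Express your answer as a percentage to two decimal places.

P = C/r ⇒ r = C/P = €4,450.00/€40,531.38 = 0.109791

10.98%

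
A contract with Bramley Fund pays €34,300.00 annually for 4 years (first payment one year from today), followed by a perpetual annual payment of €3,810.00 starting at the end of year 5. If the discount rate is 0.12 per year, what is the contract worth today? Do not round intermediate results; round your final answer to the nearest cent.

€124358.78

PV of 4-year annuity: €34,300.00 × [1 − (1+0.12)^−4] / 0.12 = 104181.08259
Perpetuity value at year 4: €3,810.00 / 0.12 = 31750.00000
PV of perpetuity: 31750.00000 / (1+0.12)^4 = 20177.69899
Total PV = 104181.08259 + 20177.69899 = 124358.78158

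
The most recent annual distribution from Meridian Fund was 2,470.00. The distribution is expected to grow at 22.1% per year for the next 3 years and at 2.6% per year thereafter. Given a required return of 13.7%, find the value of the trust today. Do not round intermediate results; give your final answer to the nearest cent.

36833.78

D_1 = 3015.87000
D_2 = 3682.37727
D_3 = 4496.18265
Terminal value at year 3: TV = D_3×(1+g_2)/(r−g_2) = 4613.08340/0.111 = 41559.30987
P_0 = D_1/(1+r)^1 + D_2/(1+r)^2 + D_3/(1+r)^3 + TV/(1+r)^3
    = 2652.48021 + 2848.44181 + 3058.88078 + 28273.97913 = 36833.78193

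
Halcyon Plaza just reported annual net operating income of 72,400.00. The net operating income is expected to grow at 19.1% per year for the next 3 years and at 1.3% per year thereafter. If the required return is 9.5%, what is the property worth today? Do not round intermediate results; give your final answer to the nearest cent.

1408431.27

D_1 = 86228.40000
D_2 = 102698.02440
D_3 = 122313.34706
Terminal value at year 3: TV = D_3×(1+g_2)/(r−g_2) = 123903.42057/0.082 = 1511017.32405
P_0 = D_1/(1+r)^1 + D_2/(1+r)^2 + D_3/(1+r)^3 + TV/(1+r)^3
    = 78747.39726 + 85651.27866 + 93160.43186 + 1150872.16434 = 1408431.27213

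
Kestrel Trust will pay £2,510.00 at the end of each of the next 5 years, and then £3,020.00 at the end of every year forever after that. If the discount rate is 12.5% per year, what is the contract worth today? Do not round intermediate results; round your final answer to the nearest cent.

£22344.11

PV of 5-year annuity: £2,510.00 × [1 − (1+0.125)^−5] / 0.125 = 8937.02654
Perpetuity value at year 5: £3,020.00 / 0.125 = 24160.00000
PV of perpetuity: 24160.00000 / (1+0.125)^5 = 13407.08361
Total PV = 8937.02654 + 13407.08361 = 22344.11015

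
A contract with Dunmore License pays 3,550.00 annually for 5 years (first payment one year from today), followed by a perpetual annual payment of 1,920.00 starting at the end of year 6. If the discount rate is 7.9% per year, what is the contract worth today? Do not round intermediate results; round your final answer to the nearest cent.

30829.10

PV of 5-year annuity: 3,550.00 × [1 − (1+0.079)^−5] / 0.079 = 14211.55698
Perpetuity value at year 5: 1,920.00 / 0.079 = 24303.79747
PV of perpetuity: 24303.79747 / (1+0.079)^5 = 16617.54693
Total PV = 14211.55698 + 16617.54693 = 30829.10391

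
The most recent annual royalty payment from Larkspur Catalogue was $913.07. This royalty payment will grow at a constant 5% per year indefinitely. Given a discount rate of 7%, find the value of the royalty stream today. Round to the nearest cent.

D₁ = D₀ × (1 + g) = $913.07 × 1.05 = $958.7235
Growing perpetuity: P = D₁ / (r − g) = $958.7235 / (0.07 − 0.05) = $47,936.18

$47936.18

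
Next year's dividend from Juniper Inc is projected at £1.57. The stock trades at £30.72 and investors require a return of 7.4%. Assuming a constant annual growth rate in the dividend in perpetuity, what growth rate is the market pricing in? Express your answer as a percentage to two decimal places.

2.29%

P = D₁/(r−g) ⇒ g = r − D₁/P = 0.074 − £1.57/£30.72 = 0.022893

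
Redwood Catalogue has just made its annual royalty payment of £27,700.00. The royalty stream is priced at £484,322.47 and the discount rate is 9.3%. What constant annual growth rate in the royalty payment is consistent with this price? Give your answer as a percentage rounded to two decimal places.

P = D₀(1+g)/(r−g) ⇒ P(r−g) = D₀(1+g) ⇒ g(P+D₀) = P·r − D₀
g = (P·r − D₀)/(P + D₀) = (£484,322.47×0.093 − £27,700.00) / (£484,322.47 + £27,700.00) = 0.033870

3.39%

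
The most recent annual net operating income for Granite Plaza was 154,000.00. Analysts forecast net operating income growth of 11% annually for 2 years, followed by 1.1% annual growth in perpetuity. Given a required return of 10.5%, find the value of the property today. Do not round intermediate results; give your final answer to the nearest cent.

1981436.03

D_1 = 170940.00000
D_2 = 189743.40000
Terminal value at year 2: TV = D_2×(1+g_2)/(r−g_2) = 191830.57740/0.094 = 2040750.82340
P_0 = D_1/(1+r)^1 + D_2/(1+r)^2 + TV/(1+r)^2
    = 154696.83258 + 155396.81825 + 1671342.37498 = 1981436.02580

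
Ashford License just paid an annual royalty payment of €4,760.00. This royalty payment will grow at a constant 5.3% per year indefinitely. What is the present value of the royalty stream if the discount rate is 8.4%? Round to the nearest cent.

D₁ = D₀ × (1 + g) = €4,760.00 × 1.053 = €5,012.2800
Growing perpetuity: P = D₁ / (r − g) = €5,012.2800 / (0.084 − 0.053) = €161,686.45

€161686.45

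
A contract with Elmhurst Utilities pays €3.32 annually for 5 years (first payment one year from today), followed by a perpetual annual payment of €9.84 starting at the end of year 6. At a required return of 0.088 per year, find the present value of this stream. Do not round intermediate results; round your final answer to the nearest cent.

PV of 5-year annuity: €3.32 × [1 − (1+0.088)^−5] / 0.088 = 12.98094
Perpetuity value at year 5: €9.84 / 0.088 = 111.81818
PV of perpetuity: 111.81818 / (1+0.088)^5 = 73.34457
Total PV = 12.98094 + 73.34457 = 86.32550

€86.33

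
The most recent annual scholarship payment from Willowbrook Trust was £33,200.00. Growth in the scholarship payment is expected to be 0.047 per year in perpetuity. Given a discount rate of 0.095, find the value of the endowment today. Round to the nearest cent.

£724175.00

D₁ = D₀ × (1 + g) = £33,200.00 × 1.047 = £34,760.4000
Growing perpetuity: P = D₁ / (r − g) = £34,760.4000 / (0.095 − 0.047) = £724,175.00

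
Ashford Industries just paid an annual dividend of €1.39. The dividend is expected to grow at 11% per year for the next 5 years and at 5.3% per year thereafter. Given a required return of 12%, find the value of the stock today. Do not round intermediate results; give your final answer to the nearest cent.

D_1 = 1.54290
D_2 = 1.71262
D_3 = 1.90101
D_4 = 2.11012
D_5 = 2.34223
Terminal value at year 5: TV = D_5×(1+g_2)/(r−g_2) = 2.46637/0.067 = 36.81148
P_0 = D_1/(1+r)^1 + D_2/(1+r)^2 + D_3/(1+r)^3 + D_4/(1+r)^4 + D_5/(1+r)^5 + TV/(1+r)^5
    = 1.37759 + 1.36529 + 1.35310 + 1.34102 + 1.32904 + 20.88782 = 27.65386

€27.65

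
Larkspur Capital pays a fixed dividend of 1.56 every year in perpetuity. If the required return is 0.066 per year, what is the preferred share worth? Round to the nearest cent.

23.64

Level perpetuity: PV = C / r = 1.56 / 0.066 = 23.64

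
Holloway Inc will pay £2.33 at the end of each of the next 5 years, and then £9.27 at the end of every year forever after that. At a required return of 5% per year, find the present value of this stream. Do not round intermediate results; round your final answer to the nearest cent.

PV of 5-year annuity: £2.33 × [1 − (1+0.05)^−5] / 0.05 = 10.08768
Perpetuity value at year 5: £9.27 / 0.05 = 185.40000
PV of perpetuity: 185.40000 / (1+0.05)^5 = 145.26575
Total PV = 10.08768 + 145.26575 = 155.35343

£155.35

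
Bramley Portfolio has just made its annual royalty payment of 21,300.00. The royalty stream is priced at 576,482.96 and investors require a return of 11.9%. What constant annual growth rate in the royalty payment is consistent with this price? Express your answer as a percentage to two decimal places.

7.91%

P = D₀(1+g)/(r−g) ⇒ P(r−g) = D₀(1+g) ⇒ g(P+D₀) = P·r − D₀
g = (P·r − D₀)/(P + D₀) = (576,482.96×0.119 − 21,300.00) / (576,482.96 + 21,300.00) = 0.079128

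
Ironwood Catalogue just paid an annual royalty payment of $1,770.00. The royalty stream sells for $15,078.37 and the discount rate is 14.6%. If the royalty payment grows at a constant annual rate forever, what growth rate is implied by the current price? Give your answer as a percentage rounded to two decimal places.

2.56%

P = D₀(1+g)/(r−g) ⇒ P(r−g) = D₀(1+g) ⇒ g(P+D₀) = P·r − D₀
g = (P·r − D₀)/(P + D₀) = ($15,078.37×0.146 − $1,770.00) / ($15,078.37 + $1,770.00) = 0.025607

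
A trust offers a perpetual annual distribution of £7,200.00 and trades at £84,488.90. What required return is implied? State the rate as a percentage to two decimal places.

P = C/r ⇒ r = C/P = £7,200.00/£84,488.90 = 0.085218

8.52%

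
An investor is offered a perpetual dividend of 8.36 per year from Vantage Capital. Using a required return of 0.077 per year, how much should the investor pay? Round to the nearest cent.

Level perpetuity: PV = C / r = 8.36 / 0.077 = 108.57

108.57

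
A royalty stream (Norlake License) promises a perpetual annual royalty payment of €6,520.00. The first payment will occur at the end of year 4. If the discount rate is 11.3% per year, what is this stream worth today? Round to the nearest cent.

Value at end of year 3: C / r = €6,520.00 / 0.113 = €57,699.1150
Discount to today: PV = €57,699.1150 / (1 + 0.113)^3 = €57,699.1150 / 1.378750 = €41,848.86

€41848.86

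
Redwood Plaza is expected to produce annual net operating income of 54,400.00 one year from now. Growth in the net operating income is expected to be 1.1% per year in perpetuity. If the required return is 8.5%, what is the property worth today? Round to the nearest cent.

735135.14

Growing perpetuity: P = D₁ / (r − g) = 54,400.0000 / (0.085 − 0.011) = 735,135.14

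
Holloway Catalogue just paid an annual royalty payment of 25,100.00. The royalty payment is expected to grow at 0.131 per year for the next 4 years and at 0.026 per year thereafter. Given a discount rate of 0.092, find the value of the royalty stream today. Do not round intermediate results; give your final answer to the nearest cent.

558680.55

D_1 = 28388.10000
D_2 = 32106.94110
D_3 = 36312.95038
D_4 = 41069.94688
Terminal value at year 4: TV = D_4×(1+g_2)/(r−g_2) = 42137.76550/0.066 = 638450.99248
P_0 = D_1/(1+r)^1 + D_2/(1+r)^2 + D_3/(1+r)^3 + D_4/(1+r)^4 + TV/(1+r)^4
    = 25996.42857 + 26924.87245 + 27886.47504 + 28882.42057 + 448990.35619 = 558680.55282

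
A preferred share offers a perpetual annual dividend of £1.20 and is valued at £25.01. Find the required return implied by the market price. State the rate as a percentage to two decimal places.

P = C/r ⇒ r = C/P = £1.20/£25.01 = 0.047981

4.80%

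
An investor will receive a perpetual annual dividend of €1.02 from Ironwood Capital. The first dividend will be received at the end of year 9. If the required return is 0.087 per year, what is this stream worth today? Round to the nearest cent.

€6.02

Value at end of year 8: C / r = €1.02 / 0.087 = €11.7241
Discount to today: PV = €11.7241 / (1 + 0.087)^8 = €11.7241 / 1.949110 = €6.02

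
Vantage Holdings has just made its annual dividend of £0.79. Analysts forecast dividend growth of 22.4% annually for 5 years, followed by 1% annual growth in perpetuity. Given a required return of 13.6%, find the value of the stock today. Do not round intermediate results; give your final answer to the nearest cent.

£14.16

D_1 = 0.96696
D_2 = 1.18356
D_3 = 1.44868
D_4 = 1.77318
D_5 = 2.17037
Terminal value at year 5: TV = D_5×(1+g_2)/(r−g_2) = 2.19208/0.126 = 17.39743
P_0 = D_1/(1+r)^1 + D_2/(1+r)^2 + D_3/(1+r)^3 + D_4/(1+r)^4 + D_5/(1+r)^5 + TV/(1+r)^5
    = 0.85120 + 0.91713 + 0.98818 + 1.06473 + 1.14721 + 9.19588 = 14.16433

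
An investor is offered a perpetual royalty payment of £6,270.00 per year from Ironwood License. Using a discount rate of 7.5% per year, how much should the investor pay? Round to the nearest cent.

£83600.00

Level perpetuity: PV = C / r = £6,270.00 / 0.075 = £83,600.00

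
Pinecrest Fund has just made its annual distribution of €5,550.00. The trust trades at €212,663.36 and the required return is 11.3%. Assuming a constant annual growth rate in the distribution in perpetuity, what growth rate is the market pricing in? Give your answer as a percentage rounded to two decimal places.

P = D₀(1+g)/(r−g) ⇒ P(r−g) = D₀(1+g) ⇒ g(P+D₀) = P·r − D₀
g = (P·r − D₀)/(P + D₀) = (€212,663.36×0.113 − €5,550.00) / (€212,663.36 + €5,550.00) = 0.084692

8.47%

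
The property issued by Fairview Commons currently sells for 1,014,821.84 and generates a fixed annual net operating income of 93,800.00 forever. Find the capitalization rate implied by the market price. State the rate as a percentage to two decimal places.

P = C/r ⇒ r = C/P = 93,800.00/1,014,821.84 = 0.092430

9.24%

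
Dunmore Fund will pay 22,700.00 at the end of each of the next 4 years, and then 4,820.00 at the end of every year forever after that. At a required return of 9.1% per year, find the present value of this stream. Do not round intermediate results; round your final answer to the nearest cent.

PV of 4-year annuity: 22,700.00 × [1 − (1+0.091)^−4] / 0.091 = 73380.50960
Perpetuity value at year 4: 4,820.00 / 0.091 = 52967.03297
PV of perpetuity: 52967.03297 / (1+0.091)^4 = 37385.79701
Total PV = 73380.50960 + 37385.79701 = 110766.30661

110766.31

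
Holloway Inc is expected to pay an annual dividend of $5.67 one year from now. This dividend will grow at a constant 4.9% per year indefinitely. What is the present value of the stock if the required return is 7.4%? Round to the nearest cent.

$226.80

Growing perpetuity: P = D₁ / (r − g) = $5.6700 / (0.074 − 0.049) = $226.80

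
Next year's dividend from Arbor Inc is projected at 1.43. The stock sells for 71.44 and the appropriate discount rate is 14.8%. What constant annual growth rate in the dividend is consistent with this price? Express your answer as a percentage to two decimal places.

P = D₁/(r−g) ⇒ g = r − D₁/P = 0.148 − 1.43/71.44 = 0.127983

12.80%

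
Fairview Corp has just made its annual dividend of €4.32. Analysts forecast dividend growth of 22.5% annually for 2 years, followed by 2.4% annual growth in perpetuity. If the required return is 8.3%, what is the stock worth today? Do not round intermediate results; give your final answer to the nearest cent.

D_1 = 5.29200
D_2 = 6.48270
Terminal value at year 2: TV = D_2×(1+g_2)/(r−g_2) = 6.63828/0.059 = 112.51330
P_0 = D_1/(1+r)^1 + D_2/(1+r)^2 + TV/(1+r)^2
    = 4.88643 + 5.52712 + 95.92835 = 106.34189

€106.34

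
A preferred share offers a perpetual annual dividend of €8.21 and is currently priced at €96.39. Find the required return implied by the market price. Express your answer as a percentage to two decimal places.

8.52%

P = C/r ⇒ r = C/P = €8.21/€96.39 = 0.085175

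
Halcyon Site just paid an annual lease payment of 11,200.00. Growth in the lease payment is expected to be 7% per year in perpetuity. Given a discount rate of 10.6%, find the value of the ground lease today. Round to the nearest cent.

332888.89

D₁ = D₀ × (1 + g) = 11,200.00 × 1.07 = 11,984.0000
Growing perpetuity: P = D₁ / (r − g) = 11,984.0000 / (0.106 − 0.07) = 332,888.89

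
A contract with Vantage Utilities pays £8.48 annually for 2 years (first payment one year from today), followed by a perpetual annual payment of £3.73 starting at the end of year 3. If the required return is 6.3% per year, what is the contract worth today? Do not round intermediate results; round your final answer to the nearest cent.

£67.88

PV of 2-year annuity: £8.48 × [1 − (1+0.063)^−2] / 0.063 = 15.48205
Perpetuity value at year 2: £3.73 / 0.063 = 59.20635
PV of perpetuity: 59.20635 / (1+0.063)^2 = 52.39644
Total PV = 15.48205 + 52.39644 = 67.87849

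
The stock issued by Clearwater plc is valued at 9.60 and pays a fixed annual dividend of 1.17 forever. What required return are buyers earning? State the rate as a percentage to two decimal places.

P = C/r ⇒ r = C/P = 1.17/9.60 = 0.121875

12.19%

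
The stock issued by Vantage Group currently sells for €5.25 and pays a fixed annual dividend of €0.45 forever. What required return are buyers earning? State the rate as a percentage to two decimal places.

8.57%

P = C/r ⇒ r = C/P = €0.45/€5.25 = 0.085714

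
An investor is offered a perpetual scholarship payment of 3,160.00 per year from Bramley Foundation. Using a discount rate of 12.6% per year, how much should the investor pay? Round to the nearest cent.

Level perpetuity: PV = C / r = 3,160.00 / 0.126 = 25,079.37

25079.37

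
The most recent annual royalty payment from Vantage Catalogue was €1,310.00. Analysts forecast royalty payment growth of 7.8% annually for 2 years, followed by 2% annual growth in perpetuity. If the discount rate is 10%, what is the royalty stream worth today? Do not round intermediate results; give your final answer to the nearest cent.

€18583.01

D_1 = 1412.18000
D_2 = 1522.33004
Terminal value at year 2: TV = D_2×(1+g_2)/(r−g_2) = 1552.77664/0.08 = 19409.70801
P_0 = D_1/(1+r)^1 + D_2/(1+r)^2 + TV/(1+r)^2
    = 1283.80000 + 1258.12400 + 16041.08100 = 18583.00500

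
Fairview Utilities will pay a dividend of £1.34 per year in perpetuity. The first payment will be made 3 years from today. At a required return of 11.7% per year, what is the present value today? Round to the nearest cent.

Value at end of year 2: C / r = £1.34 / 0.117 = £11.4530
Discount to today: PV = £11.4530 / (1 + 0.117)^2 = £11.4530 / 1.247689 = £9.18

£9.18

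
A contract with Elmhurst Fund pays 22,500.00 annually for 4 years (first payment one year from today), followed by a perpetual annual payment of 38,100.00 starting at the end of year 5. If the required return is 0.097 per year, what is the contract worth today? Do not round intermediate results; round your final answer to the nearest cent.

PV of 4-year annuity: 22,500.00 × [1 − (1+0.097)^−4] / 0.097 = 71787.62034
Perpetuity value at year 4: 38,100.00 / 0.097 = 392783.50515
PV of perpetuity: 392783.50515 / (1+0.097)^4 = 271223.13472
Total PV = 71787.62034 + 271223.13472 = 343010.75506

343010.76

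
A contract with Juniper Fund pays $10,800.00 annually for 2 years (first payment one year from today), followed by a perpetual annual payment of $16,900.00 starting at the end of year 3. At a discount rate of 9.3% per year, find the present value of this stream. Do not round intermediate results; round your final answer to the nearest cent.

PV of 2-year annuity: $10,800.00 × [1 − (1+0.093)^−2] / 0.093 = 18921.37356
Perpetuity value at year 2: $16,900.00 / 0.093 = 181720.43011
PV of perpetuity: 181720.43011 / (1+0.093)^2 = 152111.98445
Total PV = 18921.37356 + 152111.98445 = 171033.35801

$171033.36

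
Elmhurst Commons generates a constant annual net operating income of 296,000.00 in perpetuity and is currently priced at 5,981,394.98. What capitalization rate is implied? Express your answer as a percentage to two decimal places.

4.95%

P = C/r ⇒ r = C/P = 296,000.00/5,981,394.98 = 0.049487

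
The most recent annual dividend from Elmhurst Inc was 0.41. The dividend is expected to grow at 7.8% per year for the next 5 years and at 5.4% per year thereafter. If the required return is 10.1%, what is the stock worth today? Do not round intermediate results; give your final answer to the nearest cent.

D_1 = 0.44198
D_2 = 0.47645
D_3 = 0.51362
D_4 = 0.55368
D_5 = 0.59687
Terminal value at year 5: TV = D_5×(1+g_2)/(r−g_2) = 0.62910/0.047 = 13.38506
P_0 = D_1/(1+r)^1 + D_2/(1+r)^2 + D_3/(1+r)^3 + D_4/(1+r)^4 + D_5/(1+r)^5 + TV/(1+r)^5
    = 0.40144 + 0.39305 + 0.38484 + 0.37680 + 0.36893 + 8.27340 = 10.19844

10.20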